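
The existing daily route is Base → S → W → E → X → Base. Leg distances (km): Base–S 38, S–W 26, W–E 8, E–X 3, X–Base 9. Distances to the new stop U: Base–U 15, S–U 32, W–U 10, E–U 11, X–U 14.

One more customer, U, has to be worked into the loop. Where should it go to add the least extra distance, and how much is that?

Insertion cost between consecutive stops i–j is d(i,U) + d(U,j) − d(i,j):
  between Base and S: 15 + 32 − 38 = 9
  between S and W: 32 + 10 − 26 = 16
  between W and E: 10 + 11 − 8 = 13
  between E and X: 11 + 14 − 3 = 22
  between X and Base: 14 + 15 − 9 = 20
Cheapest insertion is between Base and S, adding 9.
New total = 84 + 9 = 93.

Adding 9 km by placing U on the Base–S leg.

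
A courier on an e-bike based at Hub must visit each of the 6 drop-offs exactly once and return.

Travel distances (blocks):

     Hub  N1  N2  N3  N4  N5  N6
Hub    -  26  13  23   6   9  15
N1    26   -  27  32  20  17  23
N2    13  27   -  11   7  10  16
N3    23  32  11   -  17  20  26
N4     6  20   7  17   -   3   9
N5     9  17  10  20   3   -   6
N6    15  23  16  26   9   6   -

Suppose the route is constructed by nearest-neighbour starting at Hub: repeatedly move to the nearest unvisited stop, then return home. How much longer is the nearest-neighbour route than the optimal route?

Excess over optimum: 6 blocks.

From Hub: N4=6, N5=9, N2=13, N6=15, N3=23, N1=26 → choose N4 (6).
From N4: N5=3, N2=7, N6=9, N3=17, N1=20 → choose N5 (3).
From N5: N6=6, N2=10, N1=17, N3=20 → choose N6 (6).
From N6: N2=16, N1=23, N3=26 → choose N2 (16).
From N2: N3=11, N1=27 → choose N3 (11).
From N3: N1=32 → choose N1 (32).
NN route Hub → N4 → N5 → N6 → N2 → N3 → N1 → Hub costs 100.
Optimal: Hub → N2 → N3 → N1 → N5 → N6 → N4 → Hub costs 94 (by enumerating all 360 distinct tours).
Excess = 100 − 94 = 6.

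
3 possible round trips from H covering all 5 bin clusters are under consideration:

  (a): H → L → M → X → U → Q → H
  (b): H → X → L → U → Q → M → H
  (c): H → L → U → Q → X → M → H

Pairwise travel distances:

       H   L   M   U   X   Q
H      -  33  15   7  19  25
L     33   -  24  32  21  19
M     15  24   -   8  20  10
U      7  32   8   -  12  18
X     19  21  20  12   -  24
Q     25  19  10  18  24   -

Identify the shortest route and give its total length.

(a): 33 + 24 + 20 + 12 + 18 + 25 = 132
(b): 19 + 21 + 32 + 18 + 10 + 15 = 115
(c): 33 + 32 + 18 + 24 + 20 + 15 = 142

115 — (b) is the shortest.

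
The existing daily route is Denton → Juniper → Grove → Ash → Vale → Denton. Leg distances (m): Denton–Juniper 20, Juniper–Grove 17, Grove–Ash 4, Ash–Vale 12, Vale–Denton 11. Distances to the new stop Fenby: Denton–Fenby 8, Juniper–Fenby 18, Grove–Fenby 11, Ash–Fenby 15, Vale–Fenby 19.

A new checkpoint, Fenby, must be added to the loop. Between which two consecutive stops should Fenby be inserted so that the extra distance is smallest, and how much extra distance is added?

Insertion cost between consecutive stops i–j is d(i,Fenby) + d(Fenby,j) − d(i,j):
  between Denton and Juniper: 8 + 18 − 20 = 6
  between Juniper and Grove: 18 + 11 − 17 = 12
  between Grove and Ash: 11 + 15 − 4 = 22
  between Ash and Vale: 15 + 19 − 12 = 22
  between Vale and Denton: 19 + 8 − 11 = 16
Cheapest insertion is between Denton and Juniper, adding 6.
New total = 64 + 6 = 70.

Adding 6 m by placing Fenby on the Denton–Juniper leg.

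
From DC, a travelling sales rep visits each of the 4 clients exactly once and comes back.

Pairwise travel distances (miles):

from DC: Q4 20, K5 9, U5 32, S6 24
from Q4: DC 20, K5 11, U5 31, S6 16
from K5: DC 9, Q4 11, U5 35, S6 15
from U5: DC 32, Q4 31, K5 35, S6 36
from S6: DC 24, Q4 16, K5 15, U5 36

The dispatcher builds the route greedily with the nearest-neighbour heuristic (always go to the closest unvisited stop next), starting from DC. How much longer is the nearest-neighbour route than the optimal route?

1 miles longer than the optimal tour.

From DC: K5=9, Q4=20, S6=24, U5=32 → choose K5 (9).
From K5: Q4=11, S6=15, U5=35 → choose Q4 (11).
From Q4: S6=16, U5=31 → choose S6 (16).
From S6: U5=36 → choose U5 (36).
NN route DC → K5 → Q4 → S6 → U5 → DC costs 104.
Optimal: DC → K5 → S6 → Q4 → U5 → DC costs 103 (by enumerating all 12 distinct tours).
Excess = 104 − 103 = 1.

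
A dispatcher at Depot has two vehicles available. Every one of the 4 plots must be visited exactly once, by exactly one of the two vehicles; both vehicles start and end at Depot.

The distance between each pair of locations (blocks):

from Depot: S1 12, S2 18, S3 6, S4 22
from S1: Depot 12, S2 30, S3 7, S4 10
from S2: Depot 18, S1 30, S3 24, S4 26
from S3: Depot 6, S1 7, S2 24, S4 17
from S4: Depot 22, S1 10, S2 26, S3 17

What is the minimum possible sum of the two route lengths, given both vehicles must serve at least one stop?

Minimum combined distance: 78 blocks.

Try each way of splitting the stops between the two vehicles (each non-empty) and, for each split, find the best tour for each vehicle:
  {S1} + {S2, S3, S4}: 24 + 67 = 91
  {S2} + {S1, S3, S4}: 36 + 45 = 81
  {S1, S2} + {S3, S4}: 60 + 45 = 105
  {S3} + {S1, S2, S4}: 12 + 66 = 78
  {S1, S3} + {S2, S4}: 25 + 66 = 91
  {S2, S3} + {S1, S4}: 48 + 44 = 92
  … (7 splits in total)
Best: vehicle 1 Depot → S3 → Depot = 12; vehicle 2 Depot → S1 → S4 → S2 → Depot = 66; combined 78.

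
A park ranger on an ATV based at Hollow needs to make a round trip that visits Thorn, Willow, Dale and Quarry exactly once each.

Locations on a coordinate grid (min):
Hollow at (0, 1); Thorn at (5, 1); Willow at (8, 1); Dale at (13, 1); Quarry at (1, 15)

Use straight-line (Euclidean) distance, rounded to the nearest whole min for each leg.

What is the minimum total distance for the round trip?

45 min — the shortest possible round trip.

There are 12 distinct closed tours to check (reversals are equivalent).
Hollow-Thorn-Willow-Dale-Quarry-Hollow: 5+3+5+18+14 = 45
Hollow-Thorn-Willow-Quarry-Dale-Hollow: 5+3+16+18+13 = 55
Hollow-Thorn-Dale-Willow-Quarry-Hollow: 5+8+5+16+14 = 48
Hollow-Thorn-Dale-Quarry-Willow-Hollow: 5+8+18+16+8 = 55
Hollow-Thorn-Quarry-Willow-Dale-Hollow: 5+15+16+5+13 = 54
Hollow-Thorn-Quarry-Dale-Willow-Hollow: 5+15+18+5+8 = 51
Hollow-Willow-Thorn-Dale-Quarry-Hollow: 8+3+8+18+14 = 51
Hollow-Willow-Thorn-Quarry-Dale-Hollow: 8+3+15+18+13 = 57
Hollow-Willow-Dale-Thorn-Quarry-Hollow: 8+5+8+15+14 = 50
Hollow-Willow-Quarry-Thorn-Dale-Hollow: 8+16+15+8+13 = 60
Hollow-Dale-Thorn-Willow-Quarry-Hollow: 13+8+3+16+14 = 54
Hollow-Dale-Willow-Thorn-Quarry-Hollow: 13+5+3+15+14 = 50
The minimum is 45.
One optimal route: Hollow → Thorn → Willow → Dale → Quarry → Hollow (or its reverse).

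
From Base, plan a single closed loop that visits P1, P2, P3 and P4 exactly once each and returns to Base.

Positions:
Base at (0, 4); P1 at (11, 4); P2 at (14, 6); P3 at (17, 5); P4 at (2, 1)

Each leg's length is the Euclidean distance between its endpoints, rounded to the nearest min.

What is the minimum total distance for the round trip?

There are 12 distinct closed tours to check (reversals are equivalent).
Base-P1-P2-P3-P4-Base: 11+4+3+16+4 = 38
Base-P1-P2-P4-P3-Base: 11+4+13+16+17 = 61
Base-P1-P3-P2-P4-Base: 11+6+3+13+4 = 37
Base-P1-P3-P4-P2-Base: 11+6+16+13+14 = 60
Base-P1-P4-P2-P3-Base: 11+9+13+3+17 = 53
Base-P1-P4-P3-P2-Base: 11+9+16+3+14 = 53
Base-P2-P1-P3-P4-Base: 14+4+6+16+4 = 44
Base-P2-P1-P4-P3-Base: 14+4+9+16+17 = 60
Base-P2-P3-P1-P4-Base: 14+3+6+9+4 = 36
Base-P2-P4-P1-P3-Base: 14+13+9+6+17 = 59
Base-P3-P1-P2-P4-Base: 17+6+4+13+4 = 44
Base-P3-P2-P1-P4-Base: 17+3+4+9+4 = 37
The minimum is 36.
One optimal route: Base → P2 → P3 → P1 → P4 → Base (or its reverse).

Minimum total distance: 36 min.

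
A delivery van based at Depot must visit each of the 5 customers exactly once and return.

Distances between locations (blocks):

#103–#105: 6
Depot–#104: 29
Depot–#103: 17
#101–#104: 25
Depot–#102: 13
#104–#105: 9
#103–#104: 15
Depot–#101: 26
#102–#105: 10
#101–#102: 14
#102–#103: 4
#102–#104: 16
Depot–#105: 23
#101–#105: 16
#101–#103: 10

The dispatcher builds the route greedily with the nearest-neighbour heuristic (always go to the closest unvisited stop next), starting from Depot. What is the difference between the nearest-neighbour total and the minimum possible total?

Depot: #102=13, #103=17, #105=23, #101=26, #104=29 ⇒ #102
#102: #103=4, #105=10, #101=14, #104=16 ⇒ #103
#103: #105=6, #101=10, #104=15 ⇒ #105
#105: #104=9, #101=16 ⇒ #104
#104: #101=25 ⇒ #101
NN route Depot → #102 → #103 → #105 → #104 → #101 → Depot costs 83.
Optimal: Depot → #101 → #103 → #105 → #104 → #102 → Depot costs 80 (by enumerating all 60 distinct tours).
Excess = 83 − 80 = 3.

3 blocks longer than the optimal tour.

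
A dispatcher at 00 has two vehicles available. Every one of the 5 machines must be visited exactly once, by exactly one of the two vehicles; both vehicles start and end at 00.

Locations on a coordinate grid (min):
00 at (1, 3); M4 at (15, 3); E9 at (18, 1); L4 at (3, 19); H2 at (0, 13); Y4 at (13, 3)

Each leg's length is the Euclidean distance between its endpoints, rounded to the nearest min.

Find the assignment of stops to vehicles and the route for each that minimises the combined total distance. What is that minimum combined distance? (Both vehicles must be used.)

Try each way of splitting the stops between the two vehicles (each non-empty) and, for each split, find the best tour for each vehicle:
  {M4} + {E9, L4, H2, Y4}: 28 + 57 = 85
  {E9} + {M4, L4, H2, Y4}: 34 + 51 = 85
  {M4, E9} + {L4, H2, Y4}: 35 + 48 = 83
  {L4} + {M4, E9, H2, Y4}: 32 + 49 = 81
  {M4, L4} + {E9, H2, Y4}: 50 + 48 = 98
  {E9, L4} + {M4, H2, Y4}: 56 + 42 = 98
  … (15 splits in total)
  {L4, H2} + {M4, E9, Y4}: 33 + 35 = 68  ← best
Best: vehicle 1 00 → L4 → H2 → 00 = 33; vehicle 2 00 → M4 → E9 → Y4 → 00 = 35; combined 68.

68 min — the smallest possible combined total.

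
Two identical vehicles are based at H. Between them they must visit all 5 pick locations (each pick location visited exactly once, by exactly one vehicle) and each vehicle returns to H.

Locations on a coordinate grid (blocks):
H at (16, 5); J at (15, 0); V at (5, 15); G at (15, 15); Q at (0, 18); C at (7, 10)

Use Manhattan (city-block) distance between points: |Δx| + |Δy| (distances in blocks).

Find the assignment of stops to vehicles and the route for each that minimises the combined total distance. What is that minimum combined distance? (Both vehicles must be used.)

70 blocks — the smallest possible combined total.

Check every non-empty split of the stops between the two vehicles; for each half take its own optimal tour:
  {J} + {V, G, Q, C}: 12 + 58 = 70
  {V} + {J, G, Q, C}: 42 + 68 = 110
  {J, V} + {G, Q, C}: 52 + 58 = 110
  {G} + {J, V, Q, C}: 22 + 68 = 90
  {J, G} + {V, Q, C}: 32 + 58 = 90
  {V, G} + {J, Q, C}: 42 + 68 = 110
  … (15 splits in total)
Best: vehicle 1 H → J → H = 12; vehicle 2 H → G → V → Q → C → H = 58; combined 70.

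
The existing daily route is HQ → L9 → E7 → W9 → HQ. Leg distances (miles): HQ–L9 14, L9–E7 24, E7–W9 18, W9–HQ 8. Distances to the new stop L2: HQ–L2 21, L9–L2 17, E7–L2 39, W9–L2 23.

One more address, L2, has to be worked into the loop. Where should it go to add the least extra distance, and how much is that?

Insertion cost between consecutive stops i–j is d(i,L2) + d(L2,j) − d(i,j):
  between HQ and L9: 21 + 17 − 14 = 24
  between L9 and E7: 17 + 39 − 24 = 32
  between E7 and W9: 39 + 23 − 18 = 44
  between W9 and HQ: 23 + 21 − 8 = 36
Cheapest insertion is between HQ and L9, adding 24.
New total = 64 + 24 = 88.

+24 miles — insert L2 between HQ and L9.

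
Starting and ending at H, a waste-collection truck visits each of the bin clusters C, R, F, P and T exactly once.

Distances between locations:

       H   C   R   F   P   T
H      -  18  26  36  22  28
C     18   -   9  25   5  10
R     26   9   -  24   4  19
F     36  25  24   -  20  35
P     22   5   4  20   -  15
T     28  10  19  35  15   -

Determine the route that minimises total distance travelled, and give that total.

There are 60 distinct closed tours to check (reversals are equivalent).
H → C → R → F → P → T → H: 18+9+24+20+15+28 = 114
H → C → R → F → T → P → H: 18+9+24+35+15+22 = 123
H → C → R → P → F → T → H: 18+9+4+20+35+28 = 114
H → C → R → P → T → F → H: 18+9+4+15+35+36 = 117
H → C → R → T → F → P → H: 18+9+19+35+20+22 = 123
H → C → R → T → P → F → H: 18+9+19+15+20+36 = 117
H → C → F → R → P → T → H: 18+25+24+4+15+28 = 114
H → C → F → R → T → P → H: 18+25+24+19+15+22 = 123
H → C → F → P → R → T → H: 18+25+20+4+19+28 = 114
H → C → F → P → T → R → H: 18+25+20+15+19+26 = 123
H → C → F → T → R → P → H: 18+25+35+19+4+22 = 123
H → C → F → T → P → R → H: 18+25+35+15+4+26 = 123
H → C → P → R → F → T → H: 18+5+4+24+35+28 = 114
H → C → P → R → T → F → H: 18+5+4+19+35+36 = 117
… (46 more)
H → C → T → R → P → F → H: 18+10+19+4+20+36 = 107  ← best
The minimum is 107.
One optimal route: H → C → T → R → P → F → H (or its reverse).

107 — the shortest possible round trip.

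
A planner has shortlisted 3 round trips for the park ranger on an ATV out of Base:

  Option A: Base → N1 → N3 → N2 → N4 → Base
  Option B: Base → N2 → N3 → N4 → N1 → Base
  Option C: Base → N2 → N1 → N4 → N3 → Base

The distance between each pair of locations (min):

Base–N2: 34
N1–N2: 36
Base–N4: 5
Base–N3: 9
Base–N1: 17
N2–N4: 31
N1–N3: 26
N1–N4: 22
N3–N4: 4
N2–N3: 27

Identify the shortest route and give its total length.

Shortest is Option B, total 104 min.

Option A: 17 + 26 + 27 + 31 + 5 = 106
Option B: 34 + 27 + 4 + 22 + 17 = 104
Option C: 34 + 36 + 22 + 4 + 9 = 105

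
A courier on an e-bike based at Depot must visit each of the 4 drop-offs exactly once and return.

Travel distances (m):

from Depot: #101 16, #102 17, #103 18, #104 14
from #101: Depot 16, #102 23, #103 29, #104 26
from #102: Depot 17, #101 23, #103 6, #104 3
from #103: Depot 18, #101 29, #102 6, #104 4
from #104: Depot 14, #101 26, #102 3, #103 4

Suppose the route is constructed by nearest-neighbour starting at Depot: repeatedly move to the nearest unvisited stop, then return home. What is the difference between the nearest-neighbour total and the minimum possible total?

From Depot: #104=14, #101=16, #102=17, #103=18 → choose #104 (14).
From #104: #102=3, #103=4, #101=26 → choose #102 (3).
From #102: #103=6, #101=23 → choose #103 (6).
From #103: #101=29 → choose #101 (29).
NN route Depot → #104 → #102 → #103 → #101 → Depot costs 68.
Optimal: Depot → #101 → #102 → #103 → #104 → Depot costs 63 (by enumerating all 12 distinct tours).
Excess = 68 − 63 = 5.

Excess over optimum: 5 m.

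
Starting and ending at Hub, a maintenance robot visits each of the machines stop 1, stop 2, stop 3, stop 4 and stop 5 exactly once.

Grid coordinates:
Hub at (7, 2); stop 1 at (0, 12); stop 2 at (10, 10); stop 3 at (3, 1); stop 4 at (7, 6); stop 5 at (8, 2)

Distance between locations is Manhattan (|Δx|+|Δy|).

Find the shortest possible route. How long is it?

Minimum total distance: 44.

With 5 stops there are 5!/2 = 60 distinct round trips (a route and its reverse cost the same).
Hub→stop 1→stop 2→stop 3→stop 4→stop 5→Hub: 17+12+16+9+5+1 = 60
Hub→stop 1→stop 2→stop 3→stop 5→stop 4→Hub: 17+12+16+6+5+4 = 60
Hub→stop 1→stop 2→stop 4→stop 3→stop 5→Hub: 17+12+7+9+6+1 = 52
Hub→stop 1→stop 2→stop 4→stop 5→stop 3→Hub: 17+12+7+5+6+5 = 52
Hub→stop 1→stop 2→stop 5→stop 3→stop 4→Hub: 17+12+10+6+9+4 = 58
Hub→stop 1→stop 2→stop 5→stop 4→stop 3→Hub: 17+12+10+5+9+5 = 58
Hub→stop 1→stop 3→stop 2→stop 4→stop 5→Hub: 17+14+16+7+5+1 = 60
Hub→stop 1→stop 3→stop 2→stop 5→stop 4→Hub: 17+14+16+10+5+4 = 66
Hub→stop 1→stop 3→stop 4→stop 2→stop 5→Hub: 17+14+9+7+10+1 = 58
Hub→stop 1→stop 3→stop 4→stop 5→stop 2→Hub: 17+14+9+5+10+11 = 66
Hub→stop 1→stop 3→stop 5→stop 2→stop 4→Hub: 17+14+6+10+7+4 = 58
Hub→stop 1→stop 3→stop 5→stop 4→stop 2→Hub: 17+14+6+5+7+11 = 60
Hub→stop 1→stop 4→stop 2→stop 3→stop 5→Hub: 17+13+7+16+6+1 = 60
Hub→stop 1→stop 4→stop 2→stop 5→stop 3→Hub: 17+13+7+10+6+5 = 58
… (46 more)
Hub→stop 3→stop 1→stop 2→stop 4→stop 5→Hub: 5+14+12+7+5+1 = 44  ← best
The minimum is 44.
One optimal route: Hub → stop 3 → stop 1 → stop 2 → stop 4 → stop 5 → Hub (or its reverse).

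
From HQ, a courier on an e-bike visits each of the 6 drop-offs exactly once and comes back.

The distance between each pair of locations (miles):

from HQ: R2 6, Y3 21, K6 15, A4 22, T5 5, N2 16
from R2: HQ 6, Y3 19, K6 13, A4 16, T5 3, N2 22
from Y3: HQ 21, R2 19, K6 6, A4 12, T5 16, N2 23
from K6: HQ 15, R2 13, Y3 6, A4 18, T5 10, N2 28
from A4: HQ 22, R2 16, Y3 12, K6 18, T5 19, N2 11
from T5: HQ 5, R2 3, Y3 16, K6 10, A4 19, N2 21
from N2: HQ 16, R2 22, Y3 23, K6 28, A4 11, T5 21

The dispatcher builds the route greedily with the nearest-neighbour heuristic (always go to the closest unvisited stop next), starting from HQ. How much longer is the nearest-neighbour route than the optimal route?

HQ: T5=5, R2=6, K6=15, N2=16, Y3=21, A4=22 ⇒ T5
T5: R2=3, K6=10, Y3=16, A4=19, N2=21 ⇒ R2
R2: K6=13, A4=16, Y3=19, N2=22 ⇒ K6
K6: Y3=6, A4=18, N2=28 ⇒ Y3
Y3: A4=12, N2=23 ⇒ A4
A4: N2=11 ⇒ N2
NN route HQ → T5 → R2 → K6 → Y3 → A4 → N2 → HQ costs 66.
Optimal: HQ → R2 → T5 → K6 → Y3 → A4 → N2 → HQ costs 64 (by enumerating all 360 distinct tours).
Excess = 66 − 64 = 2.

2 miles longer than the optimal tour.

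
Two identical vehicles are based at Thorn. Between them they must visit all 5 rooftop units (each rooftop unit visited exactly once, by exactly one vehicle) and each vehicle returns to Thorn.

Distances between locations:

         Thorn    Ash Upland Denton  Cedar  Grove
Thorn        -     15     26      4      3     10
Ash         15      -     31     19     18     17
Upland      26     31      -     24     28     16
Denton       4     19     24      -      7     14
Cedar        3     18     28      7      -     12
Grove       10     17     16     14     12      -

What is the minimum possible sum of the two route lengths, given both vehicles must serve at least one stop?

Try each way of splitting the stops between the two vehicles (each non-empty) and, for each split, find the best tour for each vehicle:
  {Ash} + {Upland, Denton, Cedar, Grove}: 30 + 59 = 89
  {Upland} + {Ash, Denton, Cedar, Grove}: 52 + 55 = 107
  {Ash, Upland} + {Denton, Cedar, Grove}: 72 + 33 = 105
  {Denton} + {Ash, Upland, Cedar, Grove}: 8 + 77 = 85
  {Ash, Denton} + {Upland, Cedar, Grove}: 38 + 57 = 95
  {Upland, Denton} + {Ash, Cedar, Grove}: 54 + 47 = 101
  … (15 splits in total)
  {Cedar} + {Ash, Upland, Denton, Grove}: 6 + 76 = 82  ← best
Best: vehicle 1 Thorn → Cedar → Thorn = 6; vehicle 2 Thorn → Ash → Grove → Upland → Denton → Thorn = 76; combined 82.

Minimum combined distance: 82.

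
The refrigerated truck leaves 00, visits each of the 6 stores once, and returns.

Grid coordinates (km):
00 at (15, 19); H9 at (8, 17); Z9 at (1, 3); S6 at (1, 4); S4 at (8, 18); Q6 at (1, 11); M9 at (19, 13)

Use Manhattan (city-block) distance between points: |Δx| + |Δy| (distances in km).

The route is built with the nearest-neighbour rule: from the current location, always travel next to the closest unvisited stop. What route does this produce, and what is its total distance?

Nearest-neighbour total = 68 km; route 00 → S4 → H9 → Q6 → S6 → Z9 → M9 → 00.

At 00 the remaining stops are S4 8, H9 9, M9 10, Q6 22, S6 29, Z9 30; go to S4.
At S4 the remaining stops are H9 1, Q6 14, M9 16, S6 21, Z9 22; go to H9.
At H9 the remaining stops are Q6 13, M9 15, S6 20, Z9 21; go to Q6.
At Q6 the remaining stops are S6 7, Z9 8, M9 20; go to S6.
At S6 the remaining stops are Z9 1, M9 27; go to Z9.
At Z9 the remaining stops are M9 28; go to M9.
Return M9→00: 10.
Total = 8 + 1 + 13 + 7 + 1 + 28 + 10 = 68.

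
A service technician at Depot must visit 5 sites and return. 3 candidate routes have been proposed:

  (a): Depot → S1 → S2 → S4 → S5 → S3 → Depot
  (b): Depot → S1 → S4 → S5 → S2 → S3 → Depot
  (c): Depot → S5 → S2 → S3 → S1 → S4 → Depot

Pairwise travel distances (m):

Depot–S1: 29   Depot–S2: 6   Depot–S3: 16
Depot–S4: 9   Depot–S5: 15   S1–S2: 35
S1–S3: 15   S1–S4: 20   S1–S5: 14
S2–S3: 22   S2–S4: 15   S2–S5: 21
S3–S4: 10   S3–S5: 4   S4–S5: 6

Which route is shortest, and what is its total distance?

Shortest is (c), total 102 m.

(a): 29 + 35 + 15 + 6 + 4 + 16 = 105
(b): 29 + 20 + 6 + 21 + 22 + 16 = 114
(c): 15 + 21 + 22 + 15 + 20 + 9 = 102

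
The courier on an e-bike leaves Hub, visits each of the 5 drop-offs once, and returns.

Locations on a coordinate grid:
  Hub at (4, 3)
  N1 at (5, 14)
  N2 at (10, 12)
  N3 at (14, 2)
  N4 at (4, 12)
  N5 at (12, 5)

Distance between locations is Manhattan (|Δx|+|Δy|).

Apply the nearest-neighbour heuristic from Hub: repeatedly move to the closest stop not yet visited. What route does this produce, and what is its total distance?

At Hub the remaining stops are N4 9, N5 10, N3 11, N1 12, N2 15; go to N4.
At N4 the remaining stops are N1 3, N2 6, N5 15, N3 20; go to N1.
At N1 the remaining stops are N2 7, N5 16, N3 21; go to N2.
At N2 the remaining stops are N5 9, N3 14; go to N5.
At N5 the remaining stops are N3 5; go to N3.
Return N3→Hub: 11.
Total = 9 + 3 + 7 + 9 + 5 + 11 = 44.

Nearest-neighbour total = 44; route Hub → N4 → N1 → N2 → N5 → N3 → Hub.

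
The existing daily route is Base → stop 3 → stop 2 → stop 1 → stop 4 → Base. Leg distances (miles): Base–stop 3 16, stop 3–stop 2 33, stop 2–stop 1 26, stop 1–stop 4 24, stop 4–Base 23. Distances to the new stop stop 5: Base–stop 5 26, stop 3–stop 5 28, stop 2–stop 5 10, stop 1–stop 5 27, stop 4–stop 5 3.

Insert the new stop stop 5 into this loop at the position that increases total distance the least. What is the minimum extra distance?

+5 miles — insert stop 5 between stop 3 and stop 2.

Insertion cost between consecutive stops i–j is d(i,stop 5) + d(stop 5,j) − d(i,j):
  between Base and stop 3: 26 + 28 − 16 = 38
  between stop 3 and stop 2: 28 + 10 − 33 = 5
  between stop 2 and stop 1: 10 + 27 − 26 = 11
  between stop 1 and stop 4: 27 + 3 − 24 = 6
  between stop 4 and Base: 3 + 26 − 23 = 6
Cheapest insertion is between stop 3 and stop 2, adding 5.
New total = 122 + 5 = 127.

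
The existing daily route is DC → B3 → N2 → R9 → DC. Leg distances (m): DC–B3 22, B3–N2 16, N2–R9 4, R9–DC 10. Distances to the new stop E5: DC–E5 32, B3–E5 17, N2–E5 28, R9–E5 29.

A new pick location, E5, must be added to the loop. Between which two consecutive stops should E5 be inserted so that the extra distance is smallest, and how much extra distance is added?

Minimum extra distance: 27 m, inserting E5 between DC and B3.

Insertion cost between consecutive stops i–j is d(i,E5) + d(E5,j) − d(i,j):
  between DC and B3: 32 + 17 − 22 = 27
  between B3 and N2: 17 + 28 − 16 = 29
  between N2 and R9: 28 + 29 − 4 = 53
  between R9 and DC: 29 + 32 − 10 = 51
Cheapest insertion is between DC and B3, adding 27.
New total = 52 + 27 = 79.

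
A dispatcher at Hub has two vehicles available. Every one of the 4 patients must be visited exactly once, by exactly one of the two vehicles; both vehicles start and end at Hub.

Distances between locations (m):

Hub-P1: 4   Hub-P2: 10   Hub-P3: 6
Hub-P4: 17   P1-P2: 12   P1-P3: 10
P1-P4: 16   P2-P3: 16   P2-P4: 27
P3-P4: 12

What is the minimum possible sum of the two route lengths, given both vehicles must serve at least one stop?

58 m — the smallest possible combined total.

Check every non-empty split of the stops between the two vehicles; for each half take its own optimal tour:
  {P1} + {P2, P3, P4}: 8 + 55 = 63
  {P2} + {P1, P3, P4}: 20 + 38 = 58
  {P1, P2} + {P3, P4}: 26 + 35 = 61
  {P3} + {P1, P2, P4}: 12 + 55 = 67
  {P1, P3} + {P2, P4}: 20 + 54 = 74
  {P2, P3} + {P1, P4}: 32 + 37 = 69
  … (7 splits in total)
Best: vehicle 1 Hub → P2 → Hub = 20; vehicle 2 Hub → P1 → P4 → P3 → Hub = 38; combined 58.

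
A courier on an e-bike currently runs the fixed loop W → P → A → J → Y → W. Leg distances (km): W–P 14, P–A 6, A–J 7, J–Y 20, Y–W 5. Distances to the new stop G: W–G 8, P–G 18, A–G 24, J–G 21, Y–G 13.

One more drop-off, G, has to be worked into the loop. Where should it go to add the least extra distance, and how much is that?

Minimum extra distance: 12 km, inserting G between W and P.

Insertion cost between consecutive stops i–j is d(i,G) + d(G,j) − d(i,j):
  between W and P: 8 + 18 − 14 = 12
  between P and A: 18 + 24 − 6 = 36
  between A and J: 24 + 21 − 7 = 38
  between J and Y: 21 + 13 − 20 = 14
  between Y and W: 13 + 8 − 5 = 16
Cheapest insertion is between W and P, adding 12.
New total = 52 + 12 = 64.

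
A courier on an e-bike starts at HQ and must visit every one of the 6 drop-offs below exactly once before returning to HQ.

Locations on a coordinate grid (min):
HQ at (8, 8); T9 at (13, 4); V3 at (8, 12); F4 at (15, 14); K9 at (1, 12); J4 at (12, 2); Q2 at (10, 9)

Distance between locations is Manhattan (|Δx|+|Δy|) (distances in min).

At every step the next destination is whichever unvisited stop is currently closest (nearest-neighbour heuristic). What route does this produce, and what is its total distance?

56 min along HQ → Q2 → V3 → K9 → F4 → T9 → J4 → HQ.

From HQ: distances to unvisited — Q2=3, V3=4, T9=9, J4=10, K9=11, F4=13. Nearest is Q2 (3).
From Q2: distances to unvisited — V3=5, T9=8, J4=9, F4=10, K9=12. Nearest is V3 (5).
From V3: distances to unvisited — K9=7, F4=9, T9=13, J4=14. Nearest is K9 (7).
From K9: distances to unvisited — F4=16, T9=20, J4=21. Nearest is F4 (16).
From F4: distances to unvisited — T9=12, J4=15. Nearest is T9 (12).
From T9: distances to unvisited — J4=3. Nearest is J4 (3).
Return J4→HQ: 10.
Total = 3 + 5 + 7 + 16 + 12 + 3 + 10 = 56.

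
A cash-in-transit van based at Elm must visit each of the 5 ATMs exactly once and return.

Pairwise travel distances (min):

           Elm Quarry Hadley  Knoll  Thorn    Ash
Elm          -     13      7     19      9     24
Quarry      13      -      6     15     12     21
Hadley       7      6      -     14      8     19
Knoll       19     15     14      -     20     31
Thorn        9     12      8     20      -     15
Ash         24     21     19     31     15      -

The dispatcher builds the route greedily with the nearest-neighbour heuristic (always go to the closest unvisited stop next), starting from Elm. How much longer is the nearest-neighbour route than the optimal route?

Excess over optimum: 9 min.

From Elm: Hadley=7, Thorn=9, Quarry=13, Knoll=19, Ash=24 → choose Hadley (7).
From Hadley: Quarry=6, Thorn=8, Knoll=14, Ash=19 → choose Quarry (6).
From Quarry: Thorn=12, Knoll=15, Ash=21 → choose Thorn (12).
From Thorn: Ash=15, Knoll=20 → choose Ash (15).
From Ash: Knoll=31 → choose Knoll (31).
NN route Elm → Hadley → Quarry → Thorn → Ash → Knoll → Elm costs 90.
Optimal: Elm → Hadley → Knoll → Quarry → Ash → Thorn → Elm costs 81 (by enumerating all 60 distinct tours).
Excess = 90 − 81 = 9.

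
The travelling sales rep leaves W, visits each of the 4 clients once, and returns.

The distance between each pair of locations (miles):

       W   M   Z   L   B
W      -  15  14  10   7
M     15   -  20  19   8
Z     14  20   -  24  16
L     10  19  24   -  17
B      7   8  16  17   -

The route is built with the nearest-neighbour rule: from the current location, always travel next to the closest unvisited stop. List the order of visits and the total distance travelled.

Nearest-neighbour total = 72 miles; route W → B → M → L → Z → W.

From W: distances to unvisited — B=7, L=10, Z=14, M=15. Nearest is B (7).
From B: distances to unvisited — M=8, Z=16, L=17. Nearest is M (8).
From M: distances to unvisited — L=19, Z=20. Nearest is L (19).
From L: distances to unvisited — Z=24. Nearest is Z (24).
Return Z→W: 14.
Total = 7 + 8 + 19 + 24 + 14 = 72.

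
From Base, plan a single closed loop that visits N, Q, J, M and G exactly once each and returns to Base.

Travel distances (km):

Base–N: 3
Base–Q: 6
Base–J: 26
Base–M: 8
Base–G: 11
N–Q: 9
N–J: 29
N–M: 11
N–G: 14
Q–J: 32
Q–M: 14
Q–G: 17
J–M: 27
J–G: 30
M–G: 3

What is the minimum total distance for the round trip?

Shortest round trip = 85 km.

There are 60 distinct closed tours to check (reversals are equivalent).
Base → N → Q → J → M → G → Base: 3+9+32+27+3+11 = 85
Base → N → Q → J → G → M → Base: 3+9+32+30+3+8 = 85
Base → N → Q → M → J → G → Base: 3+9+14+27+30+11 = 94
Base → N → Q → M → G → J → Base: 3+9+14+3+30+26 = 85
Base → N → Q → G → J → M → Base: 3+9+17+30+27+8 = 94
Base → N → Q → G → M → J → Base: 3+9+17+3+27+26 = 85
Base → N → J → Q → M → G → Base: 3+29+32+14+3+11 = 92
Base → N → J → Q → G → M → Base: 3+29+32+17+3+8 = 92
Base → N → J → M → Q → G → Base: 3+29+27+14+17+11 = 101
Base → N → J → M → G → Q → Base: 3+29+27+3+17+6 = 85
Base → N → J → G → Q → M → Base: 3+29+30+17+14+8 = 101
Base → N → J → G → M → Q → Base: 3+29+30+3+14+6 = 85
Base → N → M → Q → J → G → Base: 3+11+14+32+30+11 = 101
Base → N → M → Q → G → J → Base: 3+11+14+17+30+26 = 101
… (46 more)
The minimum is 85.
One optimal route: Base → N → Q → J → M → G → Base (or its reverse).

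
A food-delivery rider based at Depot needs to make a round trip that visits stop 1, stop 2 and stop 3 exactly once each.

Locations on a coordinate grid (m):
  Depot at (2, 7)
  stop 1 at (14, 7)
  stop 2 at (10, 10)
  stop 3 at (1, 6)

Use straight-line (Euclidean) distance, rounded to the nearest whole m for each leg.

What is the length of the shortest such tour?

28 m — the shortest possible round trip.

There are 3 distinct closed tours to check (reversals are equivalent).
Depot - stop 1 - stop 2 - stop 3 - Depot: 12+5+10+1 = 28
Depot - stop 1 - stop 3 - stop 2 - Depot: 12+13+10+9 = 44
Depot - stop 2 - stop 1 - stop 3 - Depot: 9+5+13+1 = 28
The minimum is 28.
One optimal route: Depot → stop 1 → stop 2 → stop 3 → Depot (or its reverse).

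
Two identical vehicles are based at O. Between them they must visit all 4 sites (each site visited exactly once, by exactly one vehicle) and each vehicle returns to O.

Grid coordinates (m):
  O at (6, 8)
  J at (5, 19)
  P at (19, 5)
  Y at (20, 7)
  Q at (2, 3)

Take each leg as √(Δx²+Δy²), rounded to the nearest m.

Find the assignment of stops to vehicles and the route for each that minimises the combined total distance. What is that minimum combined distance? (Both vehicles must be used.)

57 m — the smallest possible combined total.

There are 2^3 − 1 = 7 ways to divide the 4 stops into two non-empty groups. For each, the best each vehicle can do is its own shortest tour through its group:
  {J} + {P, Y, Q}: 22 + 39 = 61
  {P} + {J, Y, Q}: 26 + 54 = 80
  {J, P} + {Y, Q}: 44 + 38 = 82
  {Y} + {J, P, Q}: 28 + 54 = 82
  {J, Y} + {P, Q}: 44 + 36 = 80
  {P, Y} + {J, Q}: 29 + 33 = 62
  … (7 splits in total)
  {J, P, Y} + {Q}: 45 + 12 = 57  ← best
Best: vehicle 1 O → J → Y → P → O = 45; vehicle 2 O → Q → O = 12; combined 57.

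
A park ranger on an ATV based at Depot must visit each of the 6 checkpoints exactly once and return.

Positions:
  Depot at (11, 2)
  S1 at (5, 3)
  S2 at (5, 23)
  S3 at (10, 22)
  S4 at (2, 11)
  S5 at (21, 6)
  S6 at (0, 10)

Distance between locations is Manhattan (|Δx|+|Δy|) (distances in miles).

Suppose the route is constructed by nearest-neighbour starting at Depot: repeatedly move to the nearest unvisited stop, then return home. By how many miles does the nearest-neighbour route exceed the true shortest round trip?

The nearest-neighbour route is 2 miles longer than optimal.

Depot: S1=7, S5=14, S4=18, S6=19, S3=21, S2=27 ⇒ S1
S1: S4=11, S6=12, S5=19, S2=20, S3=24 ⇒ S4
S4: S6=3, S2=15, S3=19, S5=24 ⇒ S6
S6: S2=18, S3=22, S5=25 ⇒ S2
S2: S3=6, S5=33 ⇒ S3
S3: S5=27 ⇒ S5
NN route Depot → S1 → S4 → S6 → S2 → S3 → S5 → Depot costs 86.
Optimal: Depot → S1 → S6 → S4 → S2 → S3 → S5 → Depot costs 84 (by enumerating all 360 distinct tours).
Excess = 86 − 84 = 2.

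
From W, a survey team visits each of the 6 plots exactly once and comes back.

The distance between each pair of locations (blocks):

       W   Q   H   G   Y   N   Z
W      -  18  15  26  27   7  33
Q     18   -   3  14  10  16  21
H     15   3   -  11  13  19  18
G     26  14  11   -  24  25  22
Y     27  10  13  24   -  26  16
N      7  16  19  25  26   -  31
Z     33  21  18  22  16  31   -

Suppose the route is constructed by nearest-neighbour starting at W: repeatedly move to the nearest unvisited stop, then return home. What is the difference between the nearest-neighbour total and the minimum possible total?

W: N=7, H=15, Q=18, G=26, Y=27, Z=33 ⇒ N
N: Q=16, H=19, G=25, Y=26, Z=31 ⇒ Q
Q: H=3, Y=10, G=14, Z=21 ⇒ H
H: G=11, Y=13, Z=18 ⇒ G
G: Z=22, Y=24 ⇒ Z
Z: Y=16 ⇒ Y
NN route W → N → Q → H → G → Z → Y → W costs 102.
Optimal: W → H → G → Z → Y → Q → N → W costs 97 (by enumerating all 360 distinct tours).
Excess = 102 − 97 = 5.

The nearest-neighbour route is 5 blocks longer than optimal.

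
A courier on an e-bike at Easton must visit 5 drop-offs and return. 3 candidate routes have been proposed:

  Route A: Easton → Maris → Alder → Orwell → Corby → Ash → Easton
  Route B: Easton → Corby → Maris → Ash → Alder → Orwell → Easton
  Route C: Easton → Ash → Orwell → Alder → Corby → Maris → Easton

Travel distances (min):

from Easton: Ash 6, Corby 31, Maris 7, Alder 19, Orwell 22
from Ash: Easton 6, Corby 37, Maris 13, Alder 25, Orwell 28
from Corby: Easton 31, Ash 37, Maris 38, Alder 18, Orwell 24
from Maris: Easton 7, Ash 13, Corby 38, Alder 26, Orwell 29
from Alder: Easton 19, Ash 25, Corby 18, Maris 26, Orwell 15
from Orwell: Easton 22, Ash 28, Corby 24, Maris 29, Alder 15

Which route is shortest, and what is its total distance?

Route A: 7 + 26 + 15 + 24 + 37 + 6 = 115
Route B: 31 + 38 + 13 + 25 + 15 + 22 = 144
Route C: 6 + 28 + 15 + 18 + 38 + 7 = 112

112 min — Route C is the shortest.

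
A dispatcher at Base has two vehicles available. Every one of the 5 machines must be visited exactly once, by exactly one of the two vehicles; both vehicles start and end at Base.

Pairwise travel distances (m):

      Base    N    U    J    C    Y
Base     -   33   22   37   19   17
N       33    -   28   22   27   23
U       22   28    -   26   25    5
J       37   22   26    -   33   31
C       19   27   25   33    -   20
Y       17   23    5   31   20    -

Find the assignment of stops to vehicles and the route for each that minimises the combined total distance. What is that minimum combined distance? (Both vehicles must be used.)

There are 2^4 − 1 = 15 ways to divide the 5 stops into two non-empty groups. For each, the best each vehicle can do is its own shortest tour through its group:
  {N} + {U, J, C, Y}: 66 + 100 = 166
  {U} + {N, J, C, Y}: 44 + 114 = 158
  {N, U} + {J, C, Y}: 83 + 100 = 183
  {J} + {N, U, C, Y}: 74 + 96 = 170
  {N, J} + {U, C, Y}: 92 + 66 = 158
  {U, J} + {N, C, Y}: 85 + 86 = 171
  … (15 splits in total)
  {C} + {N, U, J, Y}: 38 + 103 = 141  ← best
Best: vehicle 1 Base → C → Base = 38; vehicle 2 Base → N → J → U → Y → Base = 103; combined 141.

141 m — the smallest possible combined total.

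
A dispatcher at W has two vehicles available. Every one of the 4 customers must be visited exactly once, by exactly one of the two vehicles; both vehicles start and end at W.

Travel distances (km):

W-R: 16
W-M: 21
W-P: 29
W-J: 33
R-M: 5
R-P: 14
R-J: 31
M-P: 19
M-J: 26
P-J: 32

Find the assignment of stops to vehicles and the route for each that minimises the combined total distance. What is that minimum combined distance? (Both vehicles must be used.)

Minimum combined distance: 135 km.

Check every non-empty split of the stops between the two vehicles; for each half take its own optimal tour:
  {R} + {M, P, J}: 32 + 105 = 137
  {M} + {R, P, J}: 42 + 95 = 137
  {R, M} + {P, J}: 42 + 94 = 136
  {P} + {R, M, J}: 58 + 80 = 138
  {R, P} + {M, J}: 59 + 80 = 139
  {M, P} + {R, J}: 69 + 80 = 149
  … (7 splits in total)
  {R, M, P} + {J}: 69 + 66 = 135  ← best
Best: vehicle 1 W → R → M → P → W = 69; vehicle 2 W → J → W = 66; combined 135.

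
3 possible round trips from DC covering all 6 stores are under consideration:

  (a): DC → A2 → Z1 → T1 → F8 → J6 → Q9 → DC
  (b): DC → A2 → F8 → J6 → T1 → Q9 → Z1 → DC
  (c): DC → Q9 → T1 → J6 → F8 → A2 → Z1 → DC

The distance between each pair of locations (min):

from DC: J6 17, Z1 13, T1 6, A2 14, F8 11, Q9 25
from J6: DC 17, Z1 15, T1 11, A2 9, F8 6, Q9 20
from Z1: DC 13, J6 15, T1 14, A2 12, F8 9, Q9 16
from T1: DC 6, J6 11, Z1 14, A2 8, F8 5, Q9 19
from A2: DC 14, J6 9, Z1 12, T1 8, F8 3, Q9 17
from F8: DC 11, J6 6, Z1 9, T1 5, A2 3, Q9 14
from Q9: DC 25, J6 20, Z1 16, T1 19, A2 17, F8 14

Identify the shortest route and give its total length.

Shortest is (b), total 82 min.

(a): 14 + 12 + 14 + 5 + 6 + 20 + 25 = 96
(b): 14 + 3 + 6 + 11 + 19 + 16 + 13 = 82
(c): 25 + 19 + 11 + 6 + 3 + 12 + 13 = 89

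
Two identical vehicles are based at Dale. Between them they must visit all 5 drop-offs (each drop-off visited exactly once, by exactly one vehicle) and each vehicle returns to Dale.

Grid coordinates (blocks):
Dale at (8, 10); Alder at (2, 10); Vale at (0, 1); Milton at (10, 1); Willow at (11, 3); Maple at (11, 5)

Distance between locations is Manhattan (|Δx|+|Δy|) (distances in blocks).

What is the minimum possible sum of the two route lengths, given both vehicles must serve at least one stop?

Minimum combined distance: 52 blocks.

Check every non-empty split of the stops between the two vehicles; for each half take its own optimal tour:
  {Alder} + {Vale, Milton, Willow, Maple}: 12 + 40 = 52
  {Vale} + {Alder, Milton, Willow, Maple}: 34 + 36 = 70
  {Alder, Vale} + {Milton, Willow, Maple}: 34 + 24 = 58
  {Milton} + {Alder, Vale, Willow, Maple}: 22 + 40 = 62
  {Alder, Milton} + {Vale, Willow, Maple}: 34 + 40 = 74
  {Vale, Milton} + {Alder, Willow, Maple}: 38 + 32 = 70
  … (15 splits in total)
Best: vehicle 1 Dale → Alder → Dale = 12; vehicle 2 Dale → Vale → Milton → Willow → Maple → Dale = 40; combined 52.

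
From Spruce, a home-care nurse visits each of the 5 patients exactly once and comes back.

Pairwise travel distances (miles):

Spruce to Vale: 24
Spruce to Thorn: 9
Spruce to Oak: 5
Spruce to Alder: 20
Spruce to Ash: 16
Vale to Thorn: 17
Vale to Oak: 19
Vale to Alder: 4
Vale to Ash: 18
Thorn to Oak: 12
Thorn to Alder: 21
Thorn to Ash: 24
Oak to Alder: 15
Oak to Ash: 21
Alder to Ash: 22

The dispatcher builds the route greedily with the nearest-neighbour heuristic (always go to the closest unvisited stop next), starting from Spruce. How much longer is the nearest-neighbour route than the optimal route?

Excess over optimum: 2 miles.

Spruce: Oak=5, Thorn=9, Ash=16, Alder=20, Vale=24 ⇒ Oak
Oak: Thorn=12, Alder=15, Vale=19, Ash=21 ⇒ Thorn
Thorn: Vale=17, Alder=21, Ash=24 ⇒ Vale
Vale: Alder=4, Ash=18 ⇒ Alder
Alder: Ash=22 ⇒ Ash
NN route Spruce → Oak → Thorn → Vale → Alder → Ash → Spruce costs 76.
Optimal: Spruce → Thorn → Oak → Alder → Vale → Ash → Spruce costs 74 (by enumerating all 60 distinct tours).
Excess = 76 − 74 = 2.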